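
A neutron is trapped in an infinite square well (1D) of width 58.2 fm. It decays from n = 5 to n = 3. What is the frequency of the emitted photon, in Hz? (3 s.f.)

f = 2.34×10^20 Hz

E_1 = h²/(8m_nL²) = 9.673×10^-15 J and ΔE = (5² − 3²)E_1 = 1.548×10^-13 J.
f = ΔE/h = 1.548×10^-13/6.626×10^-34 = 2.34×10^20 Hz.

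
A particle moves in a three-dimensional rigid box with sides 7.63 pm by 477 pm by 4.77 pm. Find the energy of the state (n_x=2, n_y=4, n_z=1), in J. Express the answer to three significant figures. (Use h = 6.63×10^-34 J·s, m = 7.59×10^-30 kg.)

E = 8.16×10^-16 J

For a 3D rectangular well E = (h²/8m)·Σ n_i²/L_i² = (6.63×10^-34)²/(8·7.59×10^-30) · [2²/(7.63 pm)² + 4²/(477 pm)² + 1²/(4.77 pm)²].
Evaluating gives E = 8.16×10^-16 J.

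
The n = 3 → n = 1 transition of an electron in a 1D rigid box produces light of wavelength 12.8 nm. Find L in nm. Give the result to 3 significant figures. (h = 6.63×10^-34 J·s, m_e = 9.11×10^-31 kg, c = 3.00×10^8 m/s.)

The photon carries ΔE = hc/λ = 6.63×10^-34·3.00×10^8/1.28×10^-8 m = 1.554×10^-17 J.
Since ΔE = (3² − 1²)E_1, E_1 = 1.942×10^-18 J, and L = h/√(8m_eE_1) = 1.76×10^-10 m = 0.176 nm.

L = 0.176 nm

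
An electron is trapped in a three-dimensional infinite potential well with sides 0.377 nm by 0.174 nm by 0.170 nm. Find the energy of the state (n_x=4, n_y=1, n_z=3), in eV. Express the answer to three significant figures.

E = 172 eV

For a 3D rectangular well E = (h²/8m_e)·Σ n_i²/L_i² = (6.626×10^-34)²/(8·9.109×10^-31) · [4²/(0.377 nm)² + 1²/(0.174 nm)² + 3²/(0.170 nm)²].
Evaluating gives E = 2.753×10^-17 J = 172 eV.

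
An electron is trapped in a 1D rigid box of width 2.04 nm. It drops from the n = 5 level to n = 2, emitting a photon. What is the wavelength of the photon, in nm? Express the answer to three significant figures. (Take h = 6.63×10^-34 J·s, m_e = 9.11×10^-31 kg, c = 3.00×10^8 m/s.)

E_1 = h²/(8m_eL²) = 1.449×10^-20 J, so ΔE = (5² − 2²)E_1 = 3.043×10^-19 J.
λ = hc/ΔE = (6.63×10^-34·3.00×10^8)/3.043×10^-19 = 6.54×10^-7 m = 654 nm.

λ = 654 nm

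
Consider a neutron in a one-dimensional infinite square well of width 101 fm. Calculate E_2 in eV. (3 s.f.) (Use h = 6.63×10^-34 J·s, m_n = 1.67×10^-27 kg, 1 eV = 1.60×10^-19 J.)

E_2 = 8.06×10^4 eV

For an infinite well E_n = n²h²/(8m_nL²), so E_1 = h²/(8m_nL²) = (6.63×10^-34)²/(8·1.67×10^-27·(1.01×10^-13 m)²) = 3.225×10^-15 J.
Then E_2 = 2²·E_1 = 4·3.225×10^-15 J = 1.290×10^-14 J.
Converting, E_2 = 1.290×10^-14 J / (1.60×10^-19 J/eV) = 8.06×10^4 eV.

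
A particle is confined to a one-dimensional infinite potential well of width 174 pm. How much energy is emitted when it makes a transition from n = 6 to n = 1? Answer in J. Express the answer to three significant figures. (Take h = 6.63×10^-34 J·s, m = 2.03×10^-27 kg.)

|ΔE| = 3.13×10^-20 J

E_1 = h²/(8mL²) = 8.940×10^-22 J.
|ΔE| = |6² − 1²|·E_1 = 35·8.940×10^-22 J = 3.13×10^-20 J.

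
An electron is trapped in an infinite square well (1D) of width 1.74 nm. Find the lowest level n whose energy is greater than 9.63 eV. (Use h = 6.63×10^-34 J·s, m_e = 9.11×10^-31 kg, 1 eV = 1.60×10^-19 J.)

E_1 = h²/(8m_eL²) = 1.992×10^-20 J = 0.1245 eV.
Need n² > 9.63/0.1245 = 77.35, i.e. n > 8.795.
The smallest integer satisfying this is n = 9.

n = 9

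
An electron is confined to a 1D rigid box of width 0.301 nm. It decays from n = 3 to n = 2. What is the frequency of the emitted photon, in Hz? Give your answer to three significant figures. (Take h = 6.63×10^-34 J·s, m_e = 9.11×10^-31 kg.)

E_1 = h²/(8m_eL²) = 6.657×10^-19 J and ΔE = (3² − 2²)E_1 = 3.329×10^-18 J.
f = ΔE/h = 3.329×10^-18/6.63×10^-34 = 5.02×10^15 Hz.

f = 5.02×10^15 Hz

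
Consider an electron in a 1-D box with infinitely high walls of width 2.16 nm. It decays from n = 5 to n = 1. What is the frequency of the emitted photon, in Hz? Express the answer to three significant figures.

E_1 = h²/(8m_eL²) = 1.291×10^-20 J and ΔE = (5² − 1²)E_1 = 3.098×10^-19 J.
f = ΔE/h = 3.098×10^-19/6.626×10^-34 = 4.68×10^14 Hz.

f = 4.68×10^14 Hz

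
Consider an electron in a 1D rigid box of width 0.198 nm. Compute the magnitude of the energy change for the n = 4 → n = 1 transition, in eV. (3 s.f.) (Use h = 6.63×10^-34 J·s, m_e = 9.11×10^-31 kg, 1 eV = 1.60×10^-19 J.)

E_1 = h²/(8m_eL²) = 1.538×10^-18 J.
|ΔE| = |4² − 1²|·E_1 = 15·1.538×10^-18 J = 2.307×10^-17 J = 144 eV.

|ΔE| = 144 eV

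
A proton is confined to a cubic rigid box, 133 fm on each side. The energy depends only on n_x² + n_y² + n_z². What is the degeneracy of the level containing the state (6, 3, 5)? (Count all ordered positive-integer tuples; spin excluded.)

degeneracy = 6

The level has n_x² + n_y² + n_z² = 70. The ordered positive-integer solutions are (3, 5, 6), (3, 6, 5), (5, 3, 6), (5, 6, 3), (6, 3, 5), (6, 5, 3).
That gives 6 states.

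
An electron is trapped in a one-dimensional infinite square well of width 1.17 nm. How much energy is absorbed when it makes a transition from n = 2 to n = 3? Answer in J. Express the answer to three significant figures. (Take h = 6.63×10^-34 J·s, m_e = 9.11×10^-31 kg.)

E_1 = h²/(8m_eL²) = 4.406×10^-20 J.
|ΔE| = |2² − 3²|·E_1 = 5·4.406×10^-20 J = 2.20×10^-19 J.

|ΔE| = 2.20×10^-19 J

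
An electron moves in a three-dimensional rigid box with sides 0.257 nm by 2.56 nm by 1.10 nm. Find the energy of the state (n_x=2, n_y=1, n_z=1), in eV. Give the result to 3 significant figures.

For a 3D rectangular well E = (h²/8m_e)·Σ n_i²/L_i² = (6.626×10^-34)²/(8·9.109×10^-31) · [2²/(0.257 nm)² + 1²/(2.56 nm)² + 1²/(1.10 nm)²].
Evaluating gives E = 3.708×10^-18 J = 23.1 eV.

E = 23.1 eV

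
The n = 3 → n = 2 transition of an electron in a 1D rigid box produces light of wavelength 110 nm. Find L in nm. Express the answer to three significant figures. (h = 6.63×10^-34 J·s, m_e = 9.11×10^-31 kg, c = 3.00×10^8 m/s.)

The photon carries ΔE = hc/λ = 6.63×10^-34·3.00×10^8/1.10×10^-7 m = 1.808×10^-18 J.
Since ΔE = (3² − 2²)E_1, E_1 = 3.616×10^-19 J, and L = h/√(8m_eE_1) = 4.08×10^-10 m = 0.408 nm.

L = 0.408 nm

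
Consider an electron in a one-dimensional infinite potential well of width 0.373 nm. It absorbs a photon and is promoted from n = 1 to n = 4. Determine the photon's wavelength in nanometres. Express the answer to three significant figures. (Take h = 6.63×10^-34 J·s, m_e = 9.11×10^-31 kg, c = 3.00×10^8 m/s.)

E_1 = h²/(8m_eL²) = 4.335×10^-19 J, so ΔE = (4² − 1²)E_1 = 6.502×10^-18 J.
λ = hc/ΔE = (6.63×10^-34·3.00×10^8)/6.502×10^-18 = 3.06×10^-8 m = 30.6 nm.

λ = 30.6 nm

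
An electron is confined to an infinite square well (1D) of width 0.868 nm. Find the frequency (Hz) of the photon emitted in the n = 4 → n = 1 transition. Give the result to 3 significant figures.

E_1 = h²/(8m_eL²) = 7.997×10^-20 J and ΔE = (4² − 1²)E_1 = 1.200×10^-18 J.
f = ΔE/h = 1.200×10^-18/6.626×10^-34 = 1.81×10^15 Hz.

f = 1.81×10^15 Hz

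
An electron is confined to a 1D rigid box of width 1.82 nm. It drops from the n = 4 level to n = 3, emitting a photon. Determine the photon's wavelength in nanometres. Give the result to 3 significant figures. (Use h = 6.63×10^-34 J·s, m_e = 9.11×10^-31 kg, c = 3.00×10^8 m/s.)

λ = 1.56×10^3 nm

E_1 = h²/(8m_eL²) = 1.821×10^-20 J, so ΔE = (4² − 3²)E_1 = 1.275×10^-19 J.
λ = hc/ΔE = (6.63×10^-34·3.00×10^8)/1.275×10^-19 = 1.56×10^-6 m = 1.56×10^3 nm.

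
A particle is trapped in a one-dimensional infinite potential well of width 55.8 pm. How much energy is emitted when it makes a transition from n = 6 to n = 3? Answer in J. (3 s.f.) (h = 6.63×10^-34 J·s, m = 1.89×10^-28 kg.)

E_1 = h²/(8mL²) = 9.337×10^-20 J.
|ΔE| = |6² − 3²|·E_1 = 27·9.337×10^-20 J = 2.52×10^-18 J.

|ΔE| = 2.52×10^-18 J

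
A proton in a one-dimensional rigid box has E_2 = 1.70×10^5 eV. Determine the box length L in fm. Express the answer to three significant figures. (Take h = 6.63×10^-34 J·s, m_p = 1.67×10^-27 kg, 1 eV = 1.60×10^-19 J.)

L = 69.6 fm

From E_n = n²h²/(8m_pL²), L = n·h/√(8m_pE_n).
E_2 = 1.70×10^5 eV = 2.720×10^-14 J, so L = 2·6.63×10^-34/√(8·1.67×10^-27·2.720×10^-14) = 6.96×10^-14 m = 69.6 fm.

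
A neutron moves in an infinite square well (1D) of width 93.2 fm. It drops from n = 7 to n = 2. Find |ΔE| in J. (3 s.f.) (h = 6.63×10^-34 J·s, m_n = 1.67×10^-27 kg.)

E_1 = h²/(8m_nL²) = 3.788×10^-15 J.
|ΔE| = |7² − 2²|·E_1 = 45·3.788×10^-15 J = 1.70×10^-13 J.

|ΔE| = 1.70×10^-13 J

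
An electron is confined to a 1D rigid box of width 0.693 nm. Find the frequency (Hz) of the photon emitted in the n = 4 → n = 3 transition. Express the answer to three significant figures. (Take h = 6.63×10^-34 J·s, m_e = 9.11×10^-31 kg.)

f = 1.33×10^15 Hz

E_1 = h²/(8m_eL²) = 1.256×10^-19 J and ΔE = (4² − 3²)E_1 = 8.792×10^-19 J.
f = ΔE/h = 8.792×10^-19/6.63×10^-34 = 1.33×10^15 Hz.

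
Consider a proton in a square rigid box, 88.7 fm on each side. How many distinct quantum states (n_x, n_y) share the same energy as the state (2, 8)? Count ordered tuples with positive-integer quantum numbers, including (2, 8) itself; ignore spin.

The level has n_x² + n_y² = 68. The ordered positive-integer solutions are (2, 8), (8, 2).
That gives 2 states.

degeneracy = 2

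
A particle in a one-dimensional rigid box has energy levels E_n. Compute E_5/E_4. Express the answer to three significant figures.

E_n ∝ n², so E_5/E_4 = 5²/4² = 25/16 = 1.56.

1.56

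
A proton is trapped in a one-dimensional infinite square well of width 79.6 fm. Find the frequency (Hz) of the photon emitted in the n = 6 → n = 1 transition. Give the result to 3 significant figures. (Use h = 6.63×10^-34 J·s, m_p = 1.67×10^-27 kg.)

f = 2.74×10^20 Hz

E_1 = h²/(8m_pL²) = 5.193×10^-15 J and ΔE = (6² − 1²)E_1 = 1.818×10^-13 J.
f = ΔE/h = 1.818×10^-13/6.63×10^-34 = 2.74×10^20 Hz.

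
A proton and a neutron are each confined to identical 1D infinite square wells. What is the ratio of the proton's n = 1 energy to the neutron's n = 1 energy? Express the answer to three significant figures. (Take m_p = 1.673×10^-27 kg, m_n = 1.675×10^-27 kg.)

E_n ∝ 1/m at fixed n and L, so the ratio is m_n/m_p = 1.675×10^-27/1.673×10^-27 = 1.00.

1.00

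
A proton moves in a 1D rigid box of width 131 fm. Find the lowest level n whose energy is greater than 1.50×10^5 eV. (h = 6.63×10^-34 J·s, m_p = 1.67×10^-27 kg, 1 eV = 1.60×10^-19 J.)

n = 4

E_1 = h²/(8m_pL²) = 1.917×10^-15 J = 1.198×10^4 eV.
Need n² > 1.50×10^5/1.198×10^4 = 12.52, i.e. n > 3.538.
The smallest integer satisfying this is n = 4.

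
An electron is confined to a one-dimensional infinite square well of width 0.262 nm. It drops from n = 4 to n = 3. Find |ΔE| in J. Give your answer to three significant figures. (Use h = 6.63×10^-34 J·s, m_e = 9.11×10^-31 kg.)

E_1 = h²/(8m_eL²) = 8.787×10^-19 J.
|ΔE| = |4² − 3²|·E_1 = 7·8.787×10^-19 J = 6.15×10^-18 J.

|ΔE| = 6.15×10^-18 J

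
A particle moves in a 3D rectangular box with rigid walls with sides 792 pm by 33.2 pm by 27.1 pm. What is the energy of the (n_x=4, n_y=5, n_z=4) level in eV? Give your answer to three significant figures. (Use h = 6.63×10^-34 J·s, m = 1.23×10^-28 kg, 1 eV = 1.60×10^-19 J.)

E = 124 eV

For a 3D rectangular well E = (h²/8m)·Σ n_i²/L_i² = (6.63×10^-34)²/(8·1.23×10^-28) · [4²/(792 pm)² + 5²/(33.2 pm)² + 4²/(27.1 pm)²].
Evaluating gives E = 1.988×10^-17 J = 124 eV.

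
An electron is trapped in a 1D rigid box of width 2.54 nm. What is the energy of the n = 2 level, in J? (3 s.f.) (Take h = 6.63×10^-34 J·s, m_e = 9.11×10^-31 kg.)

For an infinite well E_n = n²h²/(8m_eL²), so E_1 = h²/(8m_eL²) = (6.63×10^-34)²/(8·9.11×10^-31·(2.54×10^-9 m)²) = 9.349×10^-21 J.
Then E_2 = 2²·E_1 = 4·9.349×10^-21 J = 3.74×10^-20 J.

E_2 = 3.74×10^-20 J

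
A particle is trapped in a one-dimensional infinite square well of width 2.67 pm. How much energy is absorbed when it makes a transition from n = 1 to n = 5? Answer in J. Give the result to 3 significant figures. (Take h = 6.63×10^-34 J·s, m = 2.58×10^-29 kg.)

|ΔE| = 7.17×10^-15 J

E_1 = h²/(8mL²) = 2.987×10^-16 J.
|ΔE| = |1² − 5²|·E_1 = 24·2.987×10^-16 J = 7.17×10^-15 J.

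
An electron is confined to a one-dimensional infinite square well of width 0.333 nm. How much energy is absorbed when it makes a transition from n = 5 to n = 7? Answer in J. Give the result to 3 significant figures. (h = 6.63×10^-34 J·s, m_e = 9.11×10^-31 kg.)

E_1 = h²/(8m_eL²) = 5.439×10^-19 J.
|ΔE| = |5² − 7²|·E_1 = 24·5.439×10^-19 J = 1.31×10^-17 J.

|ΔE| = 1.31×10^-17 J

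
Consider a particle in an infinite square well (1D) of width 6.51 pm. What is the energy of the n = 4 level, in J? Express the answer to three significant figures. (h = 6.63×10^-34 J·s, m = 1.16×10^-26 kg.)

E_4 = 1.79×10^-18 J

For an infinite well E_n = n²h²/(8mL²), so E_1 = h²/(8mL²) = (6.63×10^-34)²/(8·1.16×10^-26·(6.51×10^-12 m)²) = 1.118×10^-19 J.
Then E_4 = 4²·E_1 = 16·1.118×10^-19 J = 1.79×10^-18 J.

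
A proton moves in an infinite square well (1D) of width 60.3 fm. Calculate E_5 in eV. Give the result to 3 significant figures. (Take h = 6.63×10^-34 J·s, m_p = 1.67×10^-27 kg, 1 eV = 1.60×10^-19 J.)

For an infinite well E_n = n²h²/(8m_pL²), so E_1 = h²/(8m_pL²) = (6.63×10^-34)²/(8·1.67×10^-27·(6.03×10^-14 m)²) = 9.049×10^-15 J.
Then E_5 = 5²·E_1 = 25·9.049×10^-15 J = 2.262×10^-13 J.
Converting, E_5 = 2.262×10^-13 J / (1.60×10^-19 J/eV) = 1.41×10^6 eV.

E_5 = 1.41×10^6 eV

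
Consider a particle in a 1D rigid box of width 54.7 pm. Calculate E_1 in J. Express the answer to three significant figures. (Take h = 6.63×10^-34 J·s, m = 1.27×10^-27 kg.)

E_1 = 1.45×10^-20 J

For an infinite well E_n = n²h²/(8mL²), so E_1 = h²/(8mL²) = (6.63×10^-34)²/(8·1.27×10^-27·(5.47×10^-11 m)²) = 1.446×10^-20 J.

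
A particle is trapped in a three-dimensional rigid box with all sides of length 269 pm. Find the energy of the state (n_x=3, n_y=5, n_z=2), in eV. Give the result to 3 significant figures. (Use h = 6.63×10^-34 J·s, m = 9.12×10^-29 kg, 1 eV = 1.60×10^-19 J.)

For a 3D rectangular well E = (h²/8m)·Σ n_i²/L_i² = (6.63×10^-34)²/(8·9.12×10^-29) · [3²/(269 pm)² + 5²/(269 pm)² + 2²/(269 pm)²].
Evaluating gives E = 3.164×10^-19 J = 1.98 eV.

E = 1.98 eV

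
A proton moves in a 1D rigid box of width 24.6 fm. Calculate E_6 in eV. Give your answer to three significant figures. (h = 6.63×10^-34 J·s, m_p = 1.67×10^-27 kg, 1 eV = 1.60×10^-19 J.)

For an infinite well E_n = n²h²/(8m_pL²), so E_1 = h²/(8m_pL²) = (6.63×10^-34)²/(8·1.67×10^-27·(2.46×10^-14 m)²) = 5.437×10^-14 J.
Then E_6 = 6²·E_1 = 36·5.437×10^-14 J = 1.957×10^-12 J.
Converting, E_6 = 1.957×10^-12 J / (1.60×10^-19 J/eV) = 1.22×10^7 eV.

E_6 = 1.22×10^7 eV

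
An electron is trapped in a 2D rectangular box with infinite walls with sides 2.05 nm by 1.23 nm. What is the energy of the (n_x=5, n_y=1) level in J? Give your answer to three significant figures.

For a 2D rectangular well E = (h²/8m_e)·Σ n_i²/L_i² = (6.626×10^-34)²/(8·9.109×10^-31) · [5²/(2.05 nm)² + 1²/(1.23 nm)²].
Evaluating gives E = 3.98×10^-19 J.

E = 3.98×10^-19 J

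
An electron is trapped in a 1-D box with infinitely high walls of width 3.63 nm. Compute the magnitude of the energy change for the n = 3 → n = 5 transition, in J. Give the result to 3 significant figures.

|ΔE| = 7.32×10^-20 J

E_1 = h²/(8m_eL²) = 4.572×10^-21 J.
|ΔE| = |3² − 5²|·E_1 = 16·4.572×10^-21 J = 7.32×10^-20 J.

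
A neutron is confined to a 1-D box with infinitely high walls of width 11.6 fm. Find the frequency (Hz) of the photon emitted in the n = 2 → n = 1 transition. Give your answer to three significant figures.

f = 1.10×10^21 Hz

E_1 = h²/(8m_nL²) = 2.435×10^-13 J and ΔE = (2² − 1²)E_1 = 7.305×10^-13 J.
f = ΔE/h = 7.305×10^-13/6.626×10^-34 = 1.10×10^21 Hz.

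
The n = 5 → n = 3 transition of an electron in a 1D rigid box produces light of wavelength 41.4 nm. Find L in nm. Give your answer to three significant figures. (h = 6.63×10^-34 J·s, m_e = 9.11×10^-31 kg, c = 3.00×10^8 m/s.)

L = 0.448 nm

The photon carries ΔE = hc/λ = 6.63×10^-34·3.00×10^8/4.14×10^-8 m = 4.804×10^-18 J.
Since ΔE = (5² − 3²)E_1, E_1 = 3.003×10^-19 J, and L = h/√(8m_eE_1) = 4.48×10^-10 m = 0.448 nm.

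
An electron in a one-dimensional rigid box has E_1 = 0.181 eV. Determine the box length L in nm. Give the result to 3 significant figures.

From E_n = n²h²/(8m_eL²), L = n·h/√(8m_eE_n).
E_1 = 0.181 eV = 2.900×10^-20 J, so L = 1·6.626×10^-34/√(8·9.109×10^-31·2.900×10^-20) = 1.44×10^-9 m = 1.44 nm.

L = 1.44 nm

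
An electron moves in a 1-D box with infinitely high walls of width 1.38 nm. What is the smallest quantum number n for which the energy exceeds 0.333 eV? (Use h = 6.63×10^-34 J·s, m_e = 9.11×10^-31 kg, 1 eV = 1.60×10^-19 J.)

E_1 = h²/(8m_eL²) = 3.167×10^-20 J = 0.1979 eV.
Need n² > 0.333/0.1979 = 1.683, i.e. n > 1.297.
The smallest integer satisfying this is n = 2.

n = 2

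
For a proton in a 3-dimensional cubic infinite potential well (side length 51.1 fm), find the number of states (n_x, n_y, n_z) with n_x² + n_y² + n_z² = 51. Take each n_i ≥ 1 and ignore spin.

degeneracy = 6

The level has n_x² + n_y² + n_z² = 51. The ordered positive-integer solutions are (1, 1, 7), (1, 5, 5), (1, 7, 1), (5, 1, 5), (5, 5, 1), (7, 1, 1).
That gives 6 states.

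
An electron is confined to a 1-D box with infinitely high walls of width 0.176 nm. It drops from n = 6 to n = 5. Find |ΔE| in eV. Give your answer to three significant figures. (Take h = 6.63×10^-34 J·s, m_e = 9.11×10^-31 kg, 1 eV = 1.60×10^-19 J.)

|ΔE| = 134 eV

E_1 = h²/(8m_eL²) = 1.947×10^-18 J.
|ΔE| = |6² − 5²|·E_1 = 11·1.947×10^-18 J = 2.142×10^-17 J = 134 eV.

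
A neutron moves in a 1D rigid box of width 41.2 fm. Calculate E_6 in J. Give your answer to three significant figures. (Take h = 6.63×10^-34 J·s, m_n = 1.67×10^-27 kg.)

For an infinite well E_n = n²h²/(8m_nL²), so E_1 = h²/(8m_nL²) = (6.63×10^-34)²/(8·1.67×10^-27·(4.12×10^-14 m)²) = 1.938×10^-14 J.
Then E_6 = 6²·E_1 = 36·1.938×10^-14 J = 6.98×10^-13 J.

E_6 = 6.98×10^-13 J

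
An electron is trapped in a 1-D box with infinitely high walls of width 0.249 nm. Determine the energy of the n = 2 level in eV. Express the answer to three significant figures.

For an infinite well E_n = n²h²/(8m_eL²), so E_1 = h²/(8m_eL²) = (6.626×10^-34)²/(8·9.109×10^-31·(2.49×10^-10 m)²) = 9.717×10^-19 J.
Then E_2 = 2²·E_1 = 4·9.717×10^-19 J = 3.887×10^-18 J.
Converting, E_2 = 3.887×10^-18 J / (1.602×10^-19 J/eV) = 24.3 eV.

E_2 = 24.3 eV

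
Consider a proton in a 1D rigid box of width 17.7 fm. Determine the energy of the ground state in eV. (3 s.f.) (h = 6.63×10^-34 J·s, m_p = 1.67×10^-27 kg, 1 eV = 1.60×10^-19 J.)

For an infinite well E_n = n²h²/(8m_pL²), so E_1 = h²/(8m_pL²) = (6.63×10^-34)²/(8·1.67×10^-27·(1.77×10^-14 m)²) = 1.050×10^-13 J.
Converting, E_1 = 1.050×10^-13 J / (1.60×10^-19 J/eV) = 6.56×10^5 eV.

E_1 = 6.56×10^5 eV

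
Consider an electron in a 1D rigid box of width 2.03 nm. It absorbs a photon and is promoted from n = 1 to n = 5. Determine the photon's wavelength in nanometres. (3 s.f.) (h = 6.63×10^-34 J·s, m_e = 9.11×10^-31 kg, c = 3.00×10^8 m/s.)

E_1 = h²/(8m_eL²) = 1.464×10^-20 J, so ΔE = (5² − 1²)E_1 = 3.514×10^-19 J.
λ = hc/ΔE = (6.63×10^-34·3.00×10^8)/3.514×10^-19 = 5.66×10^-7 m = 566 nm.

λ = 566 nm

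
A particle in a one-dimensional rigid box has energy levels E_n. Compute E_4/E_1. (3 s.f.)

16.0

E_n ∝ n², so E_4/E_1 = 4²/1² = 16/1 = 16.0.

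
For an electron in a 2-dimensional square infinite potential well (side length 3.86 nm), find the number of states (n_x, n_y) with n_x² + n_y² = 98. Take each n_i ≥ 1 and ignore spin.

The level has n_x² + n_y² = 98. The ordered positive-integer solutions are (7, 7).
That gives 1 state.

degeneracy = 1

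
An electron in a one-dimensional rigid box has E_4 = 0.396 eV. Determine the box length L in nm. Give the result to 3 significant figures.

From E_n = n²h²/(8m_eL²), L = n·h/√(8m_eE_n).
E_4 = 0.396 eV = 6.344×10^-20 J, so L = 4·6.626×10^-34/√(8·9.109×10^-31·6.344×10^-20) = 3.90×10^-9 m = 3.90 nm.

L = 3.90 nm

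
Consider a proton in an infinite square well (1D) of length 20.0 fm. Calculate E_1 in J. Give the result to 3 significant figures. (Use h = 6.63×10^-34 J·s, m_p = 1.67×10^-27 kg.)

E_1 = 8.23×10^-14 J

For an infinite well E_n = n²h²/(8m_pL²), so E_1 = h²/(8m_pL²) = (6.63×10^-34)²/(8·1.67×10^-27·(2.00×10^-14 m)²) = 8.225×10^-14 J.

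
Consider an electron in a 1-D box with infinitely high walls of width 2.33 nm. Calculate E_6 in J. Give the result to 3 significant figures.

E_6 = 4.00×10^-19 J

For an infinite well E_n = n²h²/(8m_eL²), so E_1 = h²/(8m_eL²) = (6.626×10^-34)²/(8·9.109×10^-31·(2.33×10^-9 m)²) = 1.110×10^-20 J.
Then E_6 = 6²·E_1 = 36·1.110×10^-20 J = 4.00×10^-19 J.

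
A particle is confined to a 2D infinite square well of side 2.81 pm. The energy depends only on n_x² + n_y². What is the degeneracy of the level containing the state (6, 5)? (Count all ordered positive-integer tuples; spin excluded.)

degeneracy = 2

The level has n_x² + n_y² = 61. The ordered positive-integer solutions are (5, 6), (6, 5).
That gives 2 states.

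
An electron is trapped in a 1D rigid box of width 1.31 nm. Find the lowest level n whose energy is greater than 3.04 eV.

E_1 = h²/(8m_eL²) = 3.511×10^-20 J = 0.2192 eV.
Need n² > 3.04/0.2192 = 13.87, i.e. n > 3.724.
The smallest integer satisfying this is n = 4.

n = 4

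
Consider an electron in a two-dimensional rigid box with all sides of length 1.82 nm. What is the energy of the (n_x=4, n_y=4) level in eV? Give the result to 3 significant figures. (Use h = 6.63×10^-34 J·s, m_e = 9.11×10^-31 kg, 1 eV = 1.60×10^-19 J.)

For a 2D rectangular well E = (h²/8m_e)·Σ n_i²/L_i² = (6.63×10^-34)²/(8·9.11×10^-31) · [4²/(1.82 nm)² + 4²/(1.82 nm)²].
Evaluating gives E = 5.827×10^-19 J = 3.64 eV.

E = 3.64 eV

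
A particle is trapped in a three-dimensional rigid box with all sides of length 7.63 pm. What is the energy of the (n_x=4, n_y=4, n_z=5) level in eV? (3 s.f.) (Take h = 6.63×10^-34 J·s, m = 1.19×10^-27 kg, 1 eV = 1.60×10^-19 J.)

E = 283 eV

For a 3D rectangular well E = (h²/8m)·Σ n_i²/L_i² = (6.63×10^-34)²/(8·1.19×10^-27) · [4²/(7.63 pm)² + 4²/(7.63 pm)² + 5²/(7.63 pm)²].
Evaluating gives E = 4.521×10^-17 J = 283 eV.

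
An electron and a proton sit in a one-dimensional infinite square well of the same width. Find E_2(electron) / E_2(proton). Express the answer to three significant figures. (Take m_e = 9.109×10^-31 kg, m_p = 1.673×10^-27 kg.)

1.84×10^3

E_n ∝ 1/m at fixed n and L, so the ratio is m_p/m_e = 1.673×10^-27/9.109×10^-31 = 1.84×10^3.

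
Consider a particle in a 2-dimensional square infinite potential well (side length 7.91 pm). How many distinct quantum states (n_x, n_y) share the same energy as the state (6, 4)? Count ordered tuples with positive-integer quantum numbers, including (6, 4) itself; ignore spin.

The level has n_x² + n_y² = 52. The ordered positive-integer solutions are (4, 6), (6, 4).
That gives 2 states.

degeneracy = 2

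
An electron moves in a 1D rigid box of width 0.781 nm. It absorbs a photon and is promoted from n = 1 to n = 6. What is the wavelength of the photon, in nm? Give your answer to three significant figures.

λ = 57.5 nm

E_1 = h²/(8m_eL²) = 9.877×10^-20 J, so ΔE = (6² − 1²)E_1 = 3.457×10^-18 J.
λ = hc/ΔE = (6.626×10^-34·2.998×10^8)/3.457×10^-18 = 5.75×10^-8 m = 57.5 nm.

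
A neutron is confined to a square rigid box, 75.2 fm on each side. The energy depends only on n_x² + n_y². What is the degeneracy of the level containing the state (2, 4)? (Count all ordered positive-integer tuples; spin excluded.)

The level has n_x² + n_y² = 20. The ordered positive-integer solutions are (2, 4), (4, 2).
That gives 2 states.

degeneracy = 2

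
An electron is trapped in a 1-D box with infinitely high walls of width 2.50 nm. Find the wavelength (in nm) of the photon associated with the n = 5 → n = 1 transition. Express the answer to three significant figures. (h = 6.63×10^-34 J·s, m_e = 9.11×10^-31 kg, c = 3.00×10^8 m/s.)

λ = 859 nm

E_1 = h²/(8m_eL²) = 9.650×10^-21 J, so ΔE = (5² − 1²)E_1 = 2.316×10^-19 J.
λ = hc/ΔE = (6.63×10^-34·3.00×10^8)/2.316×10^-19 = 8.59×10^-7 m = 859 nm.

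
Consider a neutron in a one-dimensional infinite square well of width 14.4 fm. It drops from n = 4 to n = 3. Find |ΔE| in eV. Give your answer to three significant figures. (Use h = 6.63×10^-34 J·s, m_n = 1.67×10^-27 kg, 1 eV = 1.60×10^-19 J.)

E_1 = h²/(8m_nL²) = 1.587×10^-13 J.
|ΔE| = |4² − 3²|·E_1 = 7·1.587×10^-13 J = 1.111×10^-12 J = 6.94×10^6 eV.

|ΔE| = 6.94×10^6 eV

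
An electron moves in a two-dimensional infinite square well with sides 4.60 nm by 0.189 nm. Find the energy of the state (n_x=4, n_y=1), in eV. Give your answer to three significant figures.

E = 10.8 eV

For a 2D rectangular well E = (h²/8m_e)·Σ n_i²/L_i² = (6.626×10^-34)²/(8·9.109×10^-31) · [4²/(4.60 nm)² + 1²/(0.189 nm)²].
Evaluating gives E = 1.732×10^-18 J = 10.8 eV.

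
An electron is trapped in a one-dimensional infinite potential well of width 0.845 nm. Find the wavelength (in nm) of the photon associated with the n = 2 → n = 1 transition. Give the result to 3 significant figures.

E_1 = h²/(8m_eL²) = 8.438×10^-20 J, so ΔE = (2² − 1²)E_1 = 2.531×10^-19 J.
λ = hc/ΔE = (6.626×10^-34·2.998×10^8)/2.531×10^-19 = 7.85×10^-7 m = 785 nm.

λ = 785 nm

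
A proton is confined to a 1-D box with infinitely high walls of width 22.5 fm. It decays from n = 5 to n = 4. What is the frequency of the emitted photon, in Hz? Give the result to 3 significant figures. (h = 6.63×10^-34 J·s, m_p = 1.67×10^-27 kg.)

f = 8.82×10^20 Hz

E_1 = h²/(8m_pL²) = 6.499×10^-14 J and ΔE = (5² − 4²)E_1 = 5.849×10^-13 J.
f = ΔE/h = 5.849×10^-13/6.63×10^-34 = 8.82×10^20 Hz.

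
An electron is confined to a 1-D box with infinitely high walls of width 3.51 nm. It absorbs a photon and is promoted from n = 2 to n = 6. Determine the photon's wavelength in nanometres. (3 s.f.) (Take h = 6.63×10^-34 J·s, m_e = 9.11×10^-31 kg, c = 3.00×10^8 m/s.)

λ = 1.27×10^3 nm

E_1 = h²/(8m_eL²) = 4.896×10^-21 J, so ΔE = (6² − 2²)E_1 = 1.567×10^-19 J.
λ = hc/ΔE = (6.63×10^-34·3.00×10^8)/1.567×10^-19 = 1.27×10^-6 m = 1.27×10^3 nm.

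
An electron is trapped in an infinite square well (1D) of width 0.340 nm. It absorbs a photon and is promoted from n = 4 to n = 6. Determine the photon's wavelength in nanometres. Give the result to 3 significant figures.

λ = 19.1 nm

E_1 = h²/(8m_eL²) = 5.212×10^-19 J, so ΔE = (6² − 4²)E_1 = 1.042×10^-17 J.
λ = hc/ΔE = (6.626×10^-34·2.998×10^8)/1.042×10^-17 = 1.91×10^-8 m = 19.1 nm.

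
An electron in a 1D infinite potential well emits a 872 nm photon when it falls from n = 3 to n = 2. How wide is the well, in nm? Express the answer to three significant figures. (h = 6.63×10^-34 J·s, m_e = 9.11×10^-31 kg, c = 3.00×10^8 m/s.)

L = 1.15 nm

The photon carries ΔE = hc/λ = 6.63×10^-34·3.00×10^8/8.72×10^-7 m = 2.281×10^-19 J.
Since ΔE = (3² − 2²)E_1, E_1 = 4.562×10^-20 J, and L = h/√(8m_eE_1) = 1.15×10^-9 m = 1.15 nm.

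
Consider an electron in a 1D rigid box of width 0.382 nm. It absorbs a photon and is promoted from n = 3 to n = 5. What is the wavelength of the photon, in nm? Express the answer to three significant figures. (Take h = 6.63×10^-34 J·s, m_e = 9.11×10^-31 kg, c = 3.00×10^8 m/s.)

E_1 = h²/(8m_eL²) = 4.133×10^-19 J, so ΔE = (5² − 3²)E_1 = 6.613×10^-18 J.
λ = hc/ΔE = (6.63×10^-34·3.00×10^8)/6.613×10^-18 = 3.01×10^-8 m = 30.1 nm.

λ = 30.1 nm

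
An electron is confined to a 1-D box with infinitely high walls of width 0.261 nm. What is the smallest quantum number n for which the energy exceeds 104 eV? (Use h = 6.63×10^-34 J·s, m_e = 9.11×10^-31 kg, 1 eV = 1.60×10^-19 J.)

n = 5

E_1 = h²/(8m_eL²) = 8.854×10^-19 J = 5.534 eV.
Need n² > 104/5.534 = 18.79, i.e. n > 4.335.
The smallest integer satisfying this is n = 5.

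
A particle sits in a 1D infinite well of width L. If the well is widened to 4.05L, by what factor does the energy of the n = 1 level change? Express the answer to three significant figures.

E_n ∝ 1/L², so the energy scales by 1/4.05² = 0.0610.

0.0610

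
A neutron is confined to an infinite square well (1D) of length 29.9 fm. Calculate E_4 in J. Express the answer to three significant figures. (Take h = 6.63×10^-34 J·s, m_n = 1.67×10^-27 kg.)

E_4 = 5.89×10^-13 J

For an infinite well E_n = n²h²/(8m_nL²), so E_1 = h²/(8m_nL²) = (6.63×10^-34)²/(8·1.67×10^-27·(2.99×10^-14 m)²) = 3.680×10^-14 J.
Then E_4 = 4²·E_1 = 16·3.680×10^-14 J = 5.89×10^-13 J.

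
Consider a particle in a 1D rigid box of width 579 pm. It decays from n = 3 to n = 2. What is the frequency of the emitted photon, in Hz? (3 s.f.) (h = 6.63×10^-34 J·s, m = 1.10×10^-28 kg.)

E_1 = h²/(8mL²) = 1.490×10^-21 J and ΔE = (3² − 2²)E_1 = 7.450×10^-21 J.
f = ΔE/h = 7.450×10^-21/6.63×10^-34 = 1.12×10^13 Hz.

f = 1.12×10^13 Hz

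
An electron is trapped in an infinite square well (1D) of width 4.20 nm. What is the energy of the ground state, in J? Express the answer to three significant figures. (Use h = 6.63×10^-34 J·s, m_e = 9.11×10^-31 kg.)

E_1 = 3.42×10^-21 J

For an infinite well E_n = n²h²/(8m_eL²), so E_1 = h²/(8m_eL²) = (6.63×10^-34)²/(8·9.11×10^-31·(4.20×10^-9 m)²) = 3.419×10^-21 J.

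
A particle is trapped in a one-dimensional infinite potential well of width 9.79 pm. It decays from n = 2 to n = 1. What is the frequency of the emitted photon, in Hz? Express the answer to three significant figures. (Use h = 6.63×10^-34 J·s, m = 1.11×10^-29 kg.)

f = 2.34×10^17 Hz

E_1 = h²/(8mL²) = 5.165×10^-17 J and ΔE = (2² − 1²)E_1 = 1.549×10^-16 J.
f = ΔE/h = 1.549×10^-16/6.63×10^-34 = 2.34×10^17 Hz.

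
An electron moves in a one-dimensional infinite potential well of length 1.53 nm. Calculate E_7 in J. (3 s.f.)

For an infinite well E_n = n²h²/(8m_eL²), so E_1 = h²/(8m_eL²) = (6.626×10^-34)²/(8·9.109×10^-31·(1.53×10^-9 m)²) = 2.574×10^-20 J.
Then E_7 = 7²·E_1 = 49·2.574×10^-20 J = 1.26×10^-18 J.

E_7 = 1.26×10^-18 J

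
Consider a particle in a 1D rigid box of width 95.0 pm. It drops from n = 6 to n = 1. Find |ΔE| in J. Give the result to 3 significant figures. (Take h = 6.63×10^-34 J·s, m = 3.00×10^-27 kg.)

E_1 = h²/(8mL²) = 2.029×10^-21 J.
|ΔE| = |6² − 1²|·E_1 = 35·2.029×10^-21 J = 7.10×10^-20 J.

|ΔE| = 7.10×10^-20 J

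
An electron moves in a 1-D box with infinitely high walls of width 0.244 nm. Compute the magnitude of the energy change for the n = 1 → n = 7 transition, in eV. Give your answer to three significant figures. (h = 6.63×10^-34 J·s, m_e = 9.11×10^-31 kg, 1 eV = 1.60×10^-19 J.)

E_1 = h²/(8m_eL²) = 1.013×10^-18 J.
|ΔE| = |1² − 7²|·E_1 = 48·1.013×10^-18 J = 4.862×10^-17 J = 304 eV.

|ΔE| = 304 eV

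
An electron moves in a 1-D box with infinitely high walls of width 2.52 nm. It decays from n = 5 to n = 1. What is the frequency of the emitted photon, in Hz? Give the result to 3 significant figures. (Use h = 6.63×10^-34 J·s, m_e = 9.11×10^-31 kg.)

E_1 = h²/(8m_eL²) = 9.498×10^-21 J and ΔE = (5² − 1²)E_1 = 2.280×10^-19 J.
f = ΔE/h = 2.280×10^-19/6.63×10^-34 = 3.44×10^14 Hz.

f = 3.44×10^14 Hz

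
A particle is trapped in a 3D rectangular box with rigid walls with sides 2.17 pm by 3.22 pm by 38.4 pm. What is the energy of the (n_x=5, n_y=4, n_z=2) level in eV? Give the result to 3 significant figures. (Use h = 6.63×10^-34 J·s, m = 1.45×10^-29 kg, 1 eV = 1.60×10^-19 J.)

E = 1.62×10^5 eV

For a 3D rectangular well E = (h²/8m)·Σ n_i²/L_i² = (6.63×10^-34)²/(8·1.45×10^-29) · [5²/(2.17 pm)² + 4²/(3.22 pm)² + 2²/(38.4 pm)²].
Evaluating gives E = 2.598×10^-14 J = 1.62×10^5 eV.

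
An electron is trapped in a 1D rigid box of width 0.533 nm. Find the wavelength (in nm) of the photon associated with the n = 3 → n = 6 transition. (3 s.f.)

λ = 34.7 nm

E_1 = h²/(8m_eL²) = 2.121×10^-19 J, so ΔE = (6² − 3²)E_1 = 5.727×10^-18 J.
λ = hc/ΔE = (6.626×10^-34·2.998×10^8)/5.727×10^-18 = 3.47×10^-8 m = 34.7 nm.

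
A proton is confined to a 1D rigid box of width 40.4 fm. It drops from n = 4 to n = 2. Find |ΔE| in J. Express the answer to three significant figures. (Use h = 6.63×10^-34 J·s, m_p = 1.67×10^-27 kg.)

E_1 = h²/(8m_pL²) = 2.016×10^-14 J.
|ΔE| = |4² − 2²|·E_1 = 12·2.016×10^-14 J = 2.42×10^-13 J.

|ΔE| = 2.42×10^-13 J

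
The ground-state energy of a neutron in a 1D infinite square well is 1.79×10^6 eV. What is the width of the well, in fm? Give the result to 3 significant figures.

From E_n = n²h²/(8m_nL²), L = n·h/√(8m_nE_n).
E_1 = 1.79×10^6 eV = 2.868×10^-13 J, so L = 1·6.626×10^-34/√(8·1.675×10^-27·2.868×10^-13) = 1.07×10^-14 m = 10.7 fm.

L = 10.7 fm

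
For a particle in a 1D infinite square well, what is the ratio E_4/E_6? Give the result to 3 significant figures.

E_n ∝ n², so E_4/E_6 = 4²/6² = 16/36 = 0.444.

0.444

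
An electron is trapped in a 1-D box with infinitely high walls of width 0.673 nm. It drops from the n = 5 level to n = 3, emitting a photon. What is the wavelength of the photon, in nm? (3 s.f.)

E_1 = h²/(8m_eL²) = 1.330×10^-19 J, so ΔE = (5² − 3²)E_1 = 2.128×10^-18 J.
λ = hc/ΔE = (6.626×10^-34·2.998×10^8)/2.128×10^-18 = 9.33×10^-8 m = 93.3 nm.

λ = 93.3 nm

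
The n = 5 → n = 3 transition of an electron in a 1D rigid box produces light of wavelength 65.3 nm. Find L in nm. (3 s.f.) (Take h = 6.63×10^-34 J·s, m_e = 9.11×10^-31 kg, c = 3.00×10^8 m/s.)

The photon carries ΔE = hc/λ = 6.63×10^-34·3.00×10^8/6.53×10^-8 m = 3.046×10^-18 J.
Since ΔE = (5² − 3²)E_1, E_1 = 1.904×10^-19 J, and L = h/√(8m_eE_1) = 5.63×10^-10 m = 0.563 nm.

L = 0.563 nm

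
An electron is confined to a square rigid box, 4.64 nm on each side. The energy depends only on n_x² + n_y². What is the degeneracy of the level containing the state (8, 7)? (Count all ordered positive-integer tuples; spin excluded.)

The level has n_x² + n_y² = 113. The ordered positive-integer solutions are (7, 8), (8, 7).
That gives 2 states.

degeneracy = 2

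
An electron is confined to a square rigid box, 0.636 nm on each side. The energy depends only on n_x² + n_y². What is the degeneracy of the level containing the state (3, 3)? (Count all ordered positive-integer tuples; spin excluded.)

The level has n_x² + n_y² = 18. The ordered positive-integer solutions are (3, 3).
That gives 1 state.

degeneracy = 1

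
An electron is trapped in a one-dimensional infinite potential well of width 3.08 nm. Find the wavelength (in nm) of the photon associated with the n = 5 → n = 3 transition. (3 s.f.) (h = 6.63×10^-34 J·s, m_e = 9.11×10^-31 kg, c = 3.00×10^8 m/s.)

λ = 1.96×10^3 nm

E_1 = h²/(8m_eL²) = 6.358×10^-21 J, so ΔE = (5² − 3²)E_1 = 1.017×10^-19 J.
λ = hc/ΔE = (6.63×10^-34·3.00×10^8)/1.017×10^-19 = 1.96×10^-6 m = 1.96×10^3 nm.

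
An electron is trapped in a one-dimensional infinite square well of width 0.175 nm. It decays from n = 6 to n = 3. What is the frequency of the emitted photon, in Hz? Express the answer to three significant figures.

f = 8.02×10^16 Hz

E_1 = h²/(8m_eL²) = 1.967×10^-18 J and ΔE = (6² − 3²)E_1 = 5.311×10^-17 J.
f = ΔE/h = 5.311×10^-17/6.626×10^-34 = 8.02×10^16 Hz.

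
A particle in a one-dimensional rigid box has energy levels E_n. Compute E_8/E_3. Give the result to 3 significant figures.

7.11

E_n ∝ n², so E_8/E_3 = 8²/3² = 64/9 = 7.11.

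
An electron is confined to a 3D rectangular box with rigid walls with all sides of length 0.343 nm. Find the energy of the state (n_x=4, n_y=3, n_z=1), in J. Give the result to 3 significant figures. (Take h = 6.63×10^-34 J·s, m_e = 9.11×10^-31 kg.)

E = 1.33×10^-17 J

For a 3D rectangular well E = (h²/8m_e)·Σ n_i²/L_i² = (6.63×10^-34)²/(8·9.11×10^-31) · [4²/(0.343 nm)² + 3²/(0.343 nm)² + 1²/(0.343 nm)²].
Evaluating gives E = 1.33×10^-17 J.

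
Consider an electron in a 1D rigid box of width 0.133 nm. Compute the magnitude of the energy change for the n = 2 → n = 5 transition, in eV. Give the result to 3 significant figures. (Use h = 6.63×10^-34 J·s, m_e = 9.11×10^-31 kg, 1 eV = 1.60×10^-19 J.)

|ΔE| = 448 eV

E_1 = h²/(8m_eL²) = 3.410×10^-18 J.
|ΔE| = |2² − 5²|·E_1 = 21·3.410×10^-18 J = 7.161×10^-17 J = 448 eV.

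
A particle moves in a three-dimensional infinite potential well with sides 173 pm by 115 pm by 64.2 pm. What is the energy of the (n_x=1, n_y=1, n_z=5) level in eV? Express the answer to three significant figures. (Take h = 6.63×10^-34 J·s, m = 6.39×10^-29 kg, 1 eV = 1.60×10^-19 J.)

E = 33.2 eV

For a 3D rectangular well E = (h²/8m)·Σ n_i²/L_i² = (6.63×10^-34)²/(8·6.39×10^-29) · [1²/(173 pm)² + 1²/(115 pm)² + 5²/(64.2 pm)²].
Evaluating gives E = 5.309×10^-18 J = 33.2 eV.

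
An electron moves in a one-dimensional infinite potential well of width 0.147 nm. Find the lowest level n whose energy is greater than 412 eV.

n = 5

E_1 = h²/(8m_eL²) = 2.788×10^-18 J = 17.40 eV.
Need n² > 412/17.40 = 23.68, i.e. n > 4.866.
The smallest integer satisfying this is n = 5.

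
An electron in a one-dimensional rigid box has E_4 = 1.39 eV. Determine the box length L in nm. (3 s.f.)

From E_n = n²h²/(8m_eL²), L = n·h/√(8m_eE_n).
E_4 = 1.39 eV = 2.227×10^-19 J, so L = 4·6.626×10^-34/√(8·9.109×10^-31·2.227×10^-19) = 2.08×10^-9 m = 2.08 nm.

L = 2.08 nm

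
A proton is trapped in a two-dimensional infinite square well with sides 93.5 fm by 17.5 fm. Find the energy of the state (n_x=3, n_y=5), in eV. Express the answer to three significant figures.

E = 1.69×10^7 eV

For a 2D rectangular well E = (h²/8m_p)·Σ n_i²/L_i² = (6.626×10^-34)²/(8·1.673×10^-27) · [3²/(93.5 fm)² + 5²/(17.5 fm)²].
Evaluating gives E = 2.712×10^-12 J = 1.69×10^7 eV.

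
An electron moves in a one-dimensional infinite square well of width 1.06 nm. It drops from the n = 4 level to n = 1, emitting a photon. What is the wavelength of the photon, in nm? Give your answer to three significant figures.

E_1 = h²/(8m_eL²) = 5.362×10^-20 J, so ΔE = (4² − 1²)E_1 = 8.043×10^-19 J.
λ = hc/ΔE = (6.626×10^-34·2.998×10^8)/8.043×10^-19 = 2.47×10^-7 m = 247 nm.

λ = 247 nm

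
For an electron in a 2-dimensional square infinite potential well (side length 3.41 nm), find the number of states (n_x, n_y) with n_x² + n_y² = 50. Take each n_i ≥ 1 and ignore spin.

degeneracy = 3

The level has n_x² + n_y² = 50. The ordered positive-integer solutions are (1, 7), (5, 5), (7, 1).
That gives 3 states.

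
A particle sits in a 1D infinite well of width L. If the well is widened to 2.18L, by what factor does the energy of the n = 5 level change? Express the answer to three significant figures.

0.210

E_n ∝ 1/L², so the energy scales by 1/2.18² = 0.210.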